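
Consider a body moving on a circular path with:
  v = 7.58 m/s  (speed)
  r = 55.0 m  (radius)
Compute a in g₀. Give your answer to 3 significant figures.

0.107 g₀

Directly: a = v²/r.
v = 7.58 m/s; r = 55.0 m.
a = 1.045 m/s²
1.045 m/s² × (1 g₀ / 9.807 m/s²) = 0.1065 g₀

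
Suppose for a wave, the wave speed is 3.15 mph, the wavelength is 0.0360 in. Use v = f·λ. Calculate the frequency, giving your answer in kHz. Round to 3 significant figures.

Solving v = f·λ for f: f = v/λ.
v = 3.15 mph = 1.408 m/s; λ = 0.0360 in = 9.144×10^-4 m.
f = 1540 Hz
1540 Hz × (1 kHz / 1000 Hz) = 1.540 kHz

1.54 kHz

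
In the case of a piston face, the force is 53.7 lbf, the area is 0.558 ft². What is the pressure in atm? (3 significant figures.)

Directly: P = F/A.
F = 53.7 lbf = 238.9 N; A = 0.558 ft² = 0.05184 m².
P = 4608 Pa  (the unit combination reduces to kg/(m·s²) = Pa)
4608 Pa × (1 atm / 1.013×10^5 Pa) = 0.04548 atm

0.0455 atm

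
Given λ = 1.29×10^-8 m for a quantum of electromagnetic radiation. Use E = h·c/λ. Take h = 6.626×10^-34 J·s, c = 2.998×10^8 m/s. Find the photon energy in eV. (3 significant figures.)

Directly: E = hc/λ.
λ = 1.29×10^-8 m; h = 6.626×10^-34 J·s; c = 2.998×10^8 m/s.
E = 1.540×10^-17 J  (the unit combination reduces to kg·m²/s² = J)
1.540×10^-17 J × (1 eV / 1.602×10^-19 J) = 96.11 eV

96.1 eV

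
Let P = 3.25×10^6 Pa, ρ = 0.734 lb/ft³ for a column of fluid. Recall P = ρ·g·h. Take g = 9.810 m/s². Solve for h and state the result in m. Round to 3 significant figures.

28200 m

Rearranging: h = P/(ρ·g).
P = 3.25×10^6 Pa; ρ = 0.734 lb/ft³ = 11.76 kg/m³; g = 9.810 m/s².
h = 28177 m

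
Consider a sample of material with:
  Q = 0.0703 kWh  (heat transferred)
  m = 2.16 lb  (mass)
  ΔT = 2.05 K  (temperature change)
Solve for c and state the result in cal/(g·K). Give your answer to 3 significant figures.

30.1 cal/(g·K)

Rearranging: c = Q/(m·ΔT).
Q = 0.0703 kWh = 2.531×10^5 J; m = 2.16 lb = 0.9798 kg; ΔT = 2.05 K.
c = 1.260×10^5 J/(kg·K)
1.260×10^5 J/(kg·K) × (1 cal/(g·K) / 4184 J/(kg·K)) = 30.12 cal/(g·K)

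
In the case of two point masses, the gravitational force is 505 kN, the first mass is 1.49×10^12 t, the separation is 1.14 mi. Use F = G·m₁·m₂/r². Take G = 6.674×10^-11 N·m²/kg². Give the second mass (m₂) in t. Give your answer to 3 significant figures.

From Newton's law of gravitation: m₂ = F·r²/(G·m₁).
F = 505 kN = 5.050×10^5 N; m₁ = 1.49×10^12 t = 1.490×10^15 kg; r = 1.14 mi = 1835 m; G = 6.674×10^-11 N·m²/kg².
m₂ = 1.709×10^7 kg
1.709×10^7 kg × (1 t / 1000 kg) = 17093 t

17100 t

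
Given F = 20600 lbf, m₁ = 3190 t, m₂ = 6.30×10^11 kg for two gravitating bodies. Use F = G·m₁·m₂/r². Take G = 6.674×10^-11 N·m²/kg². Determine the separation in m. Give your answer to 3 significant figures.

Solving F = G·m₁·m₂/r² for r: r = √(G·m₁m₂/F).
F = 20600 lbf = 91633 N; m₁ = 3190 t = 3.190×10^6 kg; m₂ = 6.30×10^11 kg; G = 6.674×10^-11 N·m²/kg².
r = 38.26 m

38.3 m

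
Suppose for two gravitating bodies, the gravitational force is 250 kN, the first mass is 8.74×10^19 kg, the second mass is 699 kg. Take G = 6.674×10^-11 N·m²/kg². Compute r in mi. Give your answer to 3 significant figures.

2.51 mi

From Newton's law of gravitation: r = √(G·m₁m₂/F).
F = 250 kN = 2.500×10^5 N; m₁ = 8.74×10^19 kg; m₂ = 699 kg; G = 6.674×10^-11 N·m²/kg².
r = 4038 m
4038 m × (1 mi / 1609 m) = 2.509 mi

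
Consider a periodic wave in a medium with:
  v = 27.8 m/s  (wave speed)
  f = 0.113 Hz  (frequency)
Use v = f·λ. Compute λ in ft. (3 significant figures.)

Rearranging: λ = v/f.
v = 27.8 m/s; f = 0.113 Hz.
λ = 246.0 m
246.0 m × (1 ft / 0.3048 m) = 807.1 ft

807 ft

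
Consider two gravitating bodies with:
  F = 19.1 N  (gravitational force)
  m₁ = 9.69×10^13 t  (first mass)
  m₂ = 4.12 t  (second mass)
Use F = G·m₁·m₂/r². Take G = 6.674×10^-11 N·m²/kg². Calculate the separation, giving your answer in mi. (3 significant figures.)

23.2 mi

Rearranging: r = √(G·m₁m₂/F).
F = 19.1 N; m₁ = 9.69×10^13 t = 9.690×10^16 kg; m₂ = 4.12 t = 4120 kg; G = 6.674×10^-11 N·m²/kg².
r = 37350 m
37350 m × (1 mi / 1609 m) = 23.21 mi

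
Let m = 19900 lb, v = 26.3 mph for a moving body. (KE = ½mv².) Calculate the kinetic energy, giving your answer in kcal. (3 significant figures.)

149 kcal

KE is given directly by: KE = ½mv².
m = 19900 lb = 9026 kg; v = 26.3 mph = 11.76 m/s.
KE = 6.239×10^5 J
6.239×10^5 J × (1 kcal / 4184 J) = 149.1 kcal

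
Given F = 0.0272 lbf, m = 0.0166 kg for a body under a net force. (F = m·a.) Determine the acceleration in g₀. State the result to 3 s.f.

Rearranging: a = F/m.
F = 0.0272 lbf = 0.1210 N; m = 0.0166 kg.
a = 7.289 m/s²
7.289 m/s² × (1 g₀ / 9.807 m/s²) = 0.7432 g₀

0.743 g₀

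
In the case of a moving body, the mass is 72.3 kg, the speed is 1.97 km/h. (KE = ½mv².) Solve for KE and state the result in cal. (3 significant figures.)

KE is given directly by: KE = ½mv².
m = 72.3 kg; v = 1.97 km/h = 0.5472 m/s.
KE = 10.83 J
10.83 J × (1 cal / 4.184 J) = 2.587 cal

2.59 cal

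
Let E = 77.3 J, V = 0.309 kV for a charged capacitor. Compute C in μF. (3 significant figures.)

Rearranging: C = 2E/V².
E = 77.3 J; V = 0.309 kV = 309.0 V.
C = 0.001619 F
0.001619 F × (1 μF / 1.000×10^-6 F) = 1619 μF

1620 μF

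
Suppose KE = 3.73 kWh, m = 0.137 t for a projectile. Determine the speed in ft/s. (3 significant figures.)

1450 ft/s

Rearranging: v = √(2·KE/m).
KE = 3.73 kWh = 1.343×10^7 J; m = 0.137 t = 137.0 kg.
v = 442.8 m/s
442.8 m/s × (1 ft/s / 0.3048 m/s) = 1453 ft/s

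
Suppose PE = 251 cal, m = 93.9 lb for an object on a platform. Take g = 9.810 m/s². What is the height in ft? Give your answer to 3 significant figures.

8.25 ft

Rearranging: h = PE/(m·g).
PE = 251 cal = 1050 J; m = 93.9 lb = 42.59 kg; g = 9.810 m/s².
h = 2.513 m
2.513 m × (1 ft / 0.3048 m) = 8.246 ft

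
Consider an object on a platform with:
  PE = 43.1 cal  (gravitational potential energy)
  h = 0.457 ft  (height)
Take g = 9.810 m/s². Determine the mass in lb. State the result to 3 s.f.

291 lb

Rearranging: m = PE/(g·h).
PE = 43.1 cal = 180.3 J; h = 0.457 ft = 0.1393 m; g = 9.810 m/s².
m = 132.0 kg
132.0 kg × (1 lb / 0.4536 kg) = 290.9 lb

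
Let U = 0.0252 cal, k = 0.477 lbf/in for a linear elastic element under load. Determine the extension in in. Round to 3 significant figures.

1.98 in

Solving U = ½k·x² for x: x = √(2U/k).
U = 0.0252 cal = 0.1054 J; k = 0.477 lbf/in = 83.54 N/m.
x = 0.05024 m
0.05024 m × (1 in / 0.02540 m) = 1.978 in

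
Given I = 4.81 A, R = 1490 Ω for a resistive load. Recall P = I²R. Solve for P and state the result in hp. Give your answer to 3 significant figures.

Directly: P = I²R.
I = 4.81 A; R = 1490 Ω.
P = 34473 W  (the unit combination reduces to kg·m²/s³ = W)
34473 W × (1 hp / 745.7 W) = 46.23 hp

46.2 hp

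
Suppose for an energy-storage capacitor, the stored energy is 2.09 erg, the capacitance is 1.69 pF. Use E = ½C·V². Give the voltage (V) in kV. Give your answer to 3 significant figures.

0.497 kV

Rearranging E = ½C·V² for V: V = √(2E/C).
E = 2.09 erg = 2.090×10^-7 J; C = 1.69 pF = 1.690×10^-12 F.
V = 497.3 V  (the unit combination reduces to kg·m²/(A·s³) = V)
497.3 V × (1 kV / 1000 V) = 0.4973 kV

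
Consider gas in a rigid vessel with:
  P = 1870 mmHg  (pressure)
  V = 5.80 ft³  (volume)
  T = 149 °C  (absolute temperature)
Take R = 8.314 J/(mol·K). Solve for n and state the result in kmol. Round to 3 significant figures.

From the ideal-gas law: n = PV/(RT).
P = 1870 mmHg = 2.493×10^5 Pa; V = 5.80 ft³ = 0.1642 m³; T = 149 °C = 422.1 K; R = 8.314 J/(mol·K).
n = 11.67 mol
11.67 mol × (1 kmol / 1000 mol) = 0.01167 kmol

0.0117 kmol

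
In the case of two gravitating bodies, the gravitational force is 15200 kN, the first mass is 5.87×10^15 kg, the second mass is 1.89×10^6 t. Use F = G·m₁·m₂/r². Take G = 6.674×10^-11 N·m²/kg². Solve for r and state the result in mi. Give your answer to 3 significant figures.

From Newton's law of gravitation: r = √(G·m₁m₂/F).
F = 15200 kN = 1.520×10^7 N; m₁ = 5.87×10^15 kg; m₂ = 1.89×10^6 t = 1.890×10^9 kg; G = 6.674×10^-11 N·m²/kg².
r = 6979 m
6979 m × (1 mi / 1609 m) = 4.337 mi

4.34 mi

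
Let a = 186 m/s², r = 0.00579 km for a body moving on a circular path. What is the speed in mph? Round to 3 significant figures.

73.4 mph

Solving a = v²/r for v: v = √(a·r).
a = 186 m/s²; r = 0.00579 km = 5.790 m.
v = 32.82 m/s
32.82 m/s × (1 mph / 0.4470 m/s) = 73.41 mph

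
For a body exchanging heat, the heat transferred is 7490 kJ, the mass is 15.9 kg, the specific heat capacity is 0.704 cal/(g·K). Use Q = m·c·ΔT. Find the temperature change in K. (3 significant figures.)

160 K

Solving Q = m·c·ΔT for ΔT: ΔT = Q/(m·c).
Q = 7490 kJ = 7.490×10^6 J; m = 15.9 kg; c = 0.704 cal/(g·K) = 2946 J/(kg·K).
ΔT = 159.9 K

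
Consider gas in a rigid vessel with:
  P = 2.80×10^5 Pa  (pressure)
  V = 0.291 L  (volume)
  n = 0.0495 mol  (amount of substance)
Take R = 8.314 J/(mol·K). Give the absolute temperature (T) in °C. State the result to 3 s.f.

-75.2 °C

Rearranging PV = nRT for T: T = PV/(nR).
P = 2.80×10^5 Pa; V = 0.291 L = 2.910×10^-4 m³; n = 0.0495 mol; R = 8.314 J/(mol·K).
T = 198.0 K
198.0 K − 273.15 = -75.16 °C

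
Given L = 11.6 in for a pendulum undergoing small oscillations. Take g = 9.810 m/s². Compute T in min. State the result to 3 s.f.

Directly: T = 2π√(L/g).
L = 11.6 in = 0.2946 m; g = 9.810 m/s².
T = 1.089 s
1.089 s × (1 min / 60.00 s) = 0.01815 min

0.0181 min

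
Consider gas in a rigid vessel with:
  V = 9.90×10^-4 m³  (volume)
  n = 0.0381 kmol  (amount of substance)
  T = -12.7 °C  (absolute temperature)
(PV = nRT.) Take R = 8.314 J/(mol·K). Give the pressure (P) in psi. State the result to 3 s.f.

12100 psi

From the ideal-gas law: P = nRT/V.
V = 9.90×10^-4 m³; n = 0.0381 kmol = 38.10 mol; T = -12.7 °C = 260.4 K; R = 8.314 J/(mol·K).
P = 8.333×10^7 Pa  (the unit combination reduces to kg/(m·s²) = Pa)
8.333×10^7 Pa × (1 psi / 6895 Pa) = 12087 psi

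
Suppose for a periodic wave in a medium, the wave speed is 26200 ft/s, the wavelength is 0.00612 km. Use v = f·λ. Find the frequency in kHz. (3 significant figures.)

1.30 kHz

Solving v = f·λ for f: f = v/λ.
v = 26200 ft/s = 7986 m/s; λ = 0.00612 km = 6.120 m.
f = 1305 Hz
1305 Hz × (1 kHz / 1000 Hz) = 1.305 kHz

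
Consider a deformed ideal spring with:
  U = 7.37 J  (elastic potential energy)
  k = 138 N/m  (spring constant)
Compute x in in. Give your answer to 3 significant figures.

Rearranging U = ½k·x² for x: x = √(2U/k).
U = 7.37 J; k = 138 N/m.
x = 0.3268 m
0.3268 m × (1 in / 0.02540 m) = 12.87 in

12.9 in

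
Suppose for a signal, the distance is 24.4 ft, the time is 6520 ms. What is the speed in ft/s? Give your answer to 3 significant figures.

Directly: v = d/t.
d = 24.4 ft = 7.437 m; t = 6520 ms = 6.520 s.
v = 1.141 m/s
1.141 m/s × (1 ft/s / 0.3048 m/s) = 3.742 ft/s

3.74 ft/s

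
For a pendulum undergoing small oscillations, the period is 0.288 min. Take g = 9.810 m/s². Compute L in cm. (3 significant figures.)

7420 cm

Rearranging: L = g·(T/2π)².
T = 0.288 min = 17.28 s; g = 9.810 m/s².
L = 74.20 m
74.20 m × (1 cm / 0.01000 m) = 7420 cm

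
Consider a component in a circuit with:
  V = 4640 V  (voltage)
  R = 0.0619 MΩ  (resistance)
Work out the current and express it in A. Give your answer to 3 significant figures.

0.0750 A

From Ohm's law: I = V/R.
V = 4640 V; R = 0.0619 MΩ = 61900 Ω.
I = 0.07496 A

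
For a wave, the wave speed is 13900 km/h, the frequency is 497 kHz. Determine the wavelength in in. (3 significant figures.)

0.306 in

Solving v = f·λ for λ: λ = v/f.
v = 13900 km/h = 3861 m/s; f = 497 kHz = 4.970×10^5 Hz.
λ = 0.007769 m
0.007769 m × (1 in / 0.02540 m) = 0.3059 in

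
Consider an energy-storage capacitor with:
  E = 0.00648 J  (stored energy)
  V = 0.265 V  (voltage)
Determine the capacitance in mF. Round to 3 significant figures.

Solving E = ½C·V² for C: C = 2E/V².
E = 0.00648 J; V = 0.265 V.
C = 0.1845 F
0.1845 F × (1 mF / 0.001000 F) = 184.5 mF

185 mF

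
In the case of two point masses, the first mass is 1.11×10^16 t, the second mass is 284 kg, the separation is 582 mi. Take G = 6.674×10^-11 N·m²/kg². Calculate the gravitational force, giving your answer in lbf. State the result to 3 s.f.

From Newton's law of gravitation: F = Gm₁m₂/r².
m₁ = 1.11×10^16 t = 1.110×10^19 kg; m₂ = 284 kg; r = 582 mi = 9.366×10^5 m; G = 6.674×10^-11 N·m²/kg².
F = 0.2398 N
0.2398 N × (1 lbf / 4.448 N) = 0.05391 lbf

0.0539 lbf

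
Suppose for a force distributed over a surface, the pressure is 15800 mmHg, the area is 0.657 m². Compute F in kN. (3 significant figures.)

Rearranging P = F/A for F: F = P·A.
P = 15800 mmHg = 2.106×10^6 Pa; A = 0.657 m².
F = 1.384×10^6 N
1.384×10^6 N × (1 kN / 1000 N) = 1384 kN

1380 kN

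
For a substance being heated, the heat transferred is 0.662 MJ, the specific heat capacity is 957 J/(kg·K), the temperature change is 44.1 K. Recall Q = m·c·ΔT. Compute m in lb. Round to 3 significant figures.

Solving Q = m·c·ΔT for m: m = Q/(c·ΔT).
Q = 0.662 MJ = 6.620×10^5 J; c = 957 J/(kg·K); ΔT = 44.1 K.
m = 15.69 kg
15.69 kg × (1 lb / 0.4536 kg) = 34.58 lb

34.6 lb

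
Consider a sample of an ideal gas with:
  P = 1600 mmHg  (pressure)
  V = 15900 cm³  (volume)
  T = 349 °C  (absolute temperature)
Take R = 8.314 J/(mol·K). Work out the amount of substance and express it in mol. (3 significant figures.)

Solving PV = nRT for n: n = PV/(RT).
P = 1600 mmHg = 2.133×10^5 Pa; V = 15900 cm³ = 0.01590 m³; T = 349 °C = 622.1 K; R = 8.314 J/(mol·K).
n = 0.6557 mol

0.656 mol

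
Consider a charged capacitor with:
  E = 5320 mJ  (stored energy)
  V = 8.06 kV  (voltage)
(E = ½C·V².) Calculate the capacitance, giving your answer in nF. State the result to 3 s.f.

Rearranging E = ½C·V² for C: C = 2E/V².
E = 5320 mJ = 5.320 J; V = 8.06 kV = 8060 V.
C = 1.638×10^-7 F
1.638×10^-7 F × (1 nF / 1.000×10^-9 F) = 163.8 nF

164 nF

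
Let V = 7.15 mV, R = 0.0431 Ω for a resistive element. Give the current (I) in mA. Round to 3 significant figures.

166 mA

Rearranging V = I·R for I: I = V/R.
V = 7.15 mV = 0.007150 V; R = 0.0431 Ω.
I = 0.1659 A
0.1659 A × (1 mA / 0.001000 A) = 165.9 mA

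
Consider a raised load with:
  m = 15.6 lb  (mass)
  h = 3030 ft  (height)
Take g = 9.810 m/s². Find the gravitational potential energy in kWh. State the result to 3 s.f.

Directly: PE = mgh.
m = 15.6 lb = 7.076 kg; h = 3030 ft = 923.5 m; g = 9.810 m/s².
PE = 64109 J  (the unit combination reduces to kg·m²/s² = J)
64109 J × (1 kWh / 3.600×10^6 J) = 0.01781 kWh

0.0178 kWh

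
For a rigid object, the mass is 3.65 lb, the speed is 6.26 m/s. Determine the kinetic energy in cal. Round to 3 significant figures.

7.75 cal

Directly: KE = ½mv².
m = 3.65 lb = 1.656 kg; v = 6.26 m/s.
KE = 32.44 J  (the unit combination reduces to kg·m²/s² = J)
32.44 J × (1 cal / 4.184 J) = 7.753 cal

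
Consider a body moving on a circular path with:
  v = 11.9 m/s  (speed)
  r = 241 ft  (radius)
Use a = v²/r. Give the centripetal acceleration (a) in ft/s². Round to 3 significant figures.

a is given directly by: a = v²/r.
v = 11.9 m/s; r = 241 ft = 73.46 m.
a = 1.928 m/s²
1.928 m/s² × (1 ft/s² / 0.3048 m/s²) = 6.325 ft/s²

6.32 ft/s²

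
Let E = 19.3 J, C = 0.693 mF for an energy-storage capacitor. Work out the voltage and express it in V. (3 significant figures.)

Solving E = ½C·V² for V: V = √(2E/C).
E = 19.3 J; C = 0.693 mF = 6.930×10^-4 F.
V = 236.0 V

236 V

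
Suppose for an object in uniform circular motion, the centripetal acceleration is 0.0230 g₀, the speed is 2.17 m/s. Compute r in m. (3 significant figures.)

20.9 m

Rearranging a = v²/r for r: r = v²/a.
a = 0.0230 g₀ = 0.2256 m/s²; v = 2.17 m/s.
r = 20.88 m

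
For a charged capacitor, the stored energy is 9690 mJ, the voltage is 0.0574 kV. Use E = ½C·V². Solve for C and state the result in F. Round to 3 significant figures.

Rearranging: C = 2E/V².
E = 9690 mJ = 9.690 J; V = 0.0574 kV = 57.40 V.
C = 0.005882 F

0.00588 F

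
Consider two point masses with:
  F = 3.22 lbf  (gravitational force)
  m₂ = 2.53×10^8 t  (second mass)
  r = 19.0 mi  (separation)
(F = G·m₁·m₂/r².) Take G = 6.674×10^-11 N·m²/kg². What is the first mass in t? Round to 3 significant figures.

7.93×10^5 t

Rearranging: m₁ = F·r²/(G·m₂).
F = 3.22 lbf = 14.32 N; m₂ = 2.53×10^8 t = 2.530×10^11 kg; r = 19.0 mi = 30578 m; G = 6.674×10^-11 N·m²/kg².
m₁ = 7.931×10^8 kg
7.931×10^8 kg × (1 t / 1000 kg) = 7.931×10^5 t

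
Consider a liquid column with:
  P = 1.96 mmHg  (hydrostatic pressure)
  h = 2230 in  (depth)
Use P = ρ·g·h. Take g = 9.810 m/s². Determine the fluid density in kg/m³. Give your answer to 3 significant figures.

Solving P = ρ·g·h for ρ: ρ = P/(g·h).
P = 1.96 mmHg = 261.3 Pa; h = 2230 in = 56.64 m; g = 9.810 m/s².
ρ = 0.4703 kg/m³

0.470 kg/m³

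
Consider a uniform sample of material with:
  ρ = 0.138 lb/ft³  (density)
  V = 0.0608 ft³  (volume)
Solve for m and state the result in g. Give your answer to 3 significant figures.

Rearranging ρ = m/V for m: m = ρV.
ρ = 0.138 lb/ft³ = 2.211 kg/m³; V = 0.0608 ft³ = 0.001722 m³.
m = 0.003806 kg
0.003806 kg × (1 g / 0.001000 kg) = 3.806 g

3.81 g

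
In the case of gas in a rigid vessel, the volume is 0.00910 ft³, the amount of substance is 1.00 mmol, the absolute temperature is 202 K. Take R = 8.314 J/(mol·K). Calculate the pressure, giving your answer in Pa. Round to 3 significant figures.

6520 Pa

From the ideal-gas law: P = nRT/V.
V = 0.00910 ft³ = 2.577×10^-4 m³; n = 1.00 mmol = 0.001000 mol; T = 202 K; R = 8.314 J/(mol·K).
P = 6517 Pa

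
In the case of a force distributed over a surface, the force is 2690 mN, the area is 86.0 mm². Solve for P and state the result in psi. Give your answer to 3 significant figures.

Directly: P = F/A.
F = 2690 mN = 2.690 N; A = 86.0 mm² = 8.600×10^-5 m².
P = 31279 Pa
31279 Pa × (1 psi / 6895 Pa) = 4.537 psi

4.54 psi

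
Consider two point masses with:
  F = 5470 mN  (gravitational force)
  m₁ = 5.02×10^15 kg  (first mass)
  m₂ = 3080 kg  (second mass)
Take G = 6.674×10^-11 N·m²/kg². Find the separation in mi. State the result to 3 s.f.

8.53 mi

Rearranging: r = √(G·m₁m₂/F).
F = 5470 mN = 5.470 N; m₁ = 5.02×10^15 kg; m₂ = 3080 kg; G = 6.674×10^-11 N·m²/kg².
r = 13735 m
13735 m × (1 mi / 1609 m) = 8.534 mi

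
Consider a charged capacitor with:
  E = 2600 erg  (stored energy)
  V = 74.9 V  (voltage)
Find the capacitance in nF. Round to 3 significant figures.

92.7 nF

Rearranging: C = 2E/V².
E = 2600 erg = 2.600×10^-4 J; V = 74.9 V.
C = 9.269×10^-8 F
9.269×10^-8 F × (1 nF / 1.000×10^-9 F) = 92.69 nF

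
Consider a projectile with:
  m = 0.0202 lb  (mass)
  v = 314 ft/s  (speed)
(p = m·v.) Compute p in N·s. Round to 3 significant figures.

0.877 N·s

p is given directly by: p = mv.
m = 0.0202 lb = 0.009163 kg; v = 314 ft/s = 95.71 m/s.
p = 0.8769 kg·m/s
Since 1 N·s = 1 kg·m/s, 0.8769 N·s.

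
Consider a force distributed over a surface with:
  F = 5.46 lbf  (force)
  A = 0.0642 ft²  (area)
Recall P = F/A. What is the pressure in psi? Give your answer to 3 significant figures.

0.591 psi

P is given directly by: P = F/A.
F = 5.46 lbf = 24.29 N; A = 0.0642 ft² = 0.005964 m².
P = 4072 Pa
4072 Pa × (1 psi / 6895 Pa) = 0.5906 psi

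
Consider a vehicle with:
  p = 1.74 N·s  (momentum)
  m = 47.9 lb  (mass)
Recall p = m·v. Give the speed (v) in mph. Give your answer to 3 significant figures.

Solving p = m·v for v: v = p/m.
p = 1.74 N·s = 1.740 kg·m/s; m = 47.9 lb = 21.73 kg.
v = 0.08008 m/s
0.08008 m/s × (1 mph / 0.4470 m/s) = 0.1791 mph

0.179 mph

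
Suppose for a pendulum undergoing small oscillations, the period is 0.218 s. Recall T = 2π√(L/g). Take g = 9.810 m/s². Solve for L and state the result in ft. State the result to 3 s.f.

Rearranging: L = g·(T/2π)².
T = 0.218 s; g = 9.810 m/s².
L = 0.01181 m
0.01181 m × (1 ft / 0.3048 m) = 0.03874 ft

0.0387 ft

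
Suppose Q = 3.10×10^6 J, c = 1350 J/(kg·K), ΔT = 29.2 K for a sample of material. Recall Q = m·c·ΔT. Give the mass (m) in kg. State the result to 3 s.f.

78.6 kg

Rearranging: m = Q/(c·ΔT).
Q = 3.10×10^6 J; c = 1350 J/(kg·K); ΔT = 29.2 K.
m = 78.64 kg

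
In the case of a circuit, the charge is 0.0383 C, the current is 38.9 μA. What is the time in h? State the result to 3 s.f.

Rearranging q = I·t for t: t = q/I.
q = 0.0383 C; I = 38.9 μA = 3.890×10^-5 A.
t = 984.6 s
984.6 s × (1 h / 3600 s) = 0.2735 h

0.273 h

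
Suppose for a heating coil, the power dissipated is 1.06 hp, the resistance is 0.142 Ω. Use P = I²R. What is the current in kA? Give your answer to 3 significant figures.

0.0746 kA

Solving P = I²R for I: I = √(P/R).
P = 1.06 hp = 790.4 W; R = 0.142 Ω.
I = 74.61 A
74.61 A × (1 kA / 1000 A) = 0.07461 kA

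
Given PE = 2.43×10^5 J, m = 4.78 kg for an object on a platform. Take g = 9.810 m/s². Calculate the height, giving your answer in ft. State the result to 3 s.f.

17000 ft

Rearranging: h = PE/(m·g).
PE = 2.43×10^5 J; m = 4.78 kg; g = 9.810 m/s².
h = 5182 m
5182 m × (1 ft / 0.3048 m) = 17002 ft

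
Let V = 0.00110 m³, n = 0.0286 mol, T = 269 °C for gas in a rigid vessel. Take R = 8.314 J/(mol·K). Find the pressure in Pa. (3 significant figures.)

1.17×10^5 Pa

P is given directly by: P = nRT/V.
V = 0.00110 m³; n = 0.0286 mol; T = 269 °C = 542.1 K; R = 8.314 J/(mol·K).
P = 1.172×10^5 Pa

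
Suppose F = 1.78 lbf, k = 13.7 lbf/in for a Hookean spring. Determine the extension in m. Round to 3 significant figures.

From Hooke's law: x = F/k.
F = 1.78 lbf = 7.918 N; k = 13.7 lbf/in = 2399 N/m.
x = 0.003300 m

0.00330 m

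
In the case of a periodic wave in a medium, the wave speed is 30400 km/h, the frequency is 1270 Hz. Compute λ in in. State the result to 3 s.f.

Rearranging: λ = v/f.
v = 30400 km/h = 8444 m/s; f = 1270 Hz.
λ = 6.649 m
6.649 m × (1 in / 0.02540 m) = 261.8 in

262 in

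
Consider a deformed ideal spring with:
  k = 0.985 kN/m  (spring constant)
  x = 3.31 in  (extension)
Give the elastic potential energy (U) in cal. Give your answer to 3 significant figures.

0.832 cal

U is given directly by: U = ½kx².
k = 0.985 kN/m = 985.0 N/m; x = 3.31 in = 0.08407 m.
U = 3.481 J
3.481 J × (1 cal / 4.184 J) = 0.8320 cal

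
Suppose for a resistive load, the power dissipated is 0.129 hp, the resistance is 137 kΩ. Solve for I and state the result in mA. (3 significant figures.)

26.5 mA

Solving P = I²R for I: I = √(P/R).
P = 0.129 hp = 96.20 W; R = 137 kΩ = 1.370×10^5 Ω.
I = 0.02650 A
0.02650 A × (1 mA / 0.001000 A) = 26.50 mA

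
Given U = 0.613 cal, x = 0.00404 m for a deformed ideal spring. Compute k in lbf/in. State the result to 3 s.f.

Rearranging: k = 2U/x².
U = 0.613 cal = 2.565 J; x = 0.00404 m.
k = 3.143×10^5 N/m
3.143×10^5 N/m × (1 lbf/in / 175.1 N/m) = 1795 lbf/in

1790 lbf/in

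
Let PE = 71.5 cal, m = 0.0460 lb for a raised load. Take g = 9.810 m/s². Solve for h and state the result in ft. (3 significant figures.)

Rearranging: h = PE/(m·g).
PE = 71.5 cal = 299.2 J; m = 0.0460 lb = 0.02087 kg; g = 9.810 m/s².
h = 1462 m
1462 m × (1 ft / 0.3048 m) = 4795 ft

4800 ft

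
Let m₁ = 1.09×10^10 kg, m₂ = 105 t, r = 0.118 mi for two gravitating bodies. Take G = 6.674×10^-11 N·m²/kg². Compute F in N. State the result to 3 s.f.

2.12 N

From Newton's law of gravitation: F = Gm₁m₂/r².
m₁ = 1.09×10^10 kg; m₂ = 105 t = 1.050×10^5 kg; r = 0.118 mi = 189.9 m; G = 6.674×10^-11 N·m²/kg².
F = 2.118 N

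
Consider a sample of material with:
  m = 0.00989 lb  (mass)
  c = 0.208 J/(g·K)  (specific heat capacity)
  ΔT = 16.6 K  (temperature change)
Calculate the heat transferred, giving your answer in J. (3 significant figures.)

Directly: Q = mcΔT.
m = 0.00989 lb = 0.004486 kg; c = 0.208 J/(g·K) = 208.0 J/(kg·K); ΔT = 16.6 K.
Q = 15.49 J  (the unit combination reduces to kg·m²/s² = J)

15.5 J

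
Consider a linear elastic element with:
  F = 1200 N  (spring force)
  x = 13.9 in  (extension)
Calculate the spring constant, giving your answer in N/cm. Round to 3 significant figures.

34.0 N/cm

Rearranging F = k·x for k: k = F/x.
F = 1200 N; x = 13.9 in = 0.3531 m.
k = 3399 N/m
3399 N/m × (1 N/cm / 100.0 N/m) = 33.99 N/cm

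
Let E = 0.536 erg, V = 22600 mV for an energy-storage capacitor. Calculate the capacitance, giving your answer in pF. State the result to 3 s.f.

210 pF

Solving E = ½C·V² for C: C = 2E/V².
E = 0.536 erg = 5.360×10^-8 J; V = 22600 mV = 22.60 V.
C = 2.099×10^-10 F
2.099×10^-10 F × (1 pF / 1.000×10^-12 F) = 209.9 pF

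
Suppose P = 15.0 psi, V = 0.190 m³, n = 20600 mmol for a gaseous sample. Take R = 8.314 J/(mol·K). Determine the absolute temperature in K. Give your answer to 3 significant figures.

115 K

Rearranging: T = PV/(nR).
P = 15.0 psi = 1.034×10^5 Pa; V = 0.190 m³; n = 20600 mmol = 20.60 mol; R = 8.314 J/(mol·K).
T = 114.7 K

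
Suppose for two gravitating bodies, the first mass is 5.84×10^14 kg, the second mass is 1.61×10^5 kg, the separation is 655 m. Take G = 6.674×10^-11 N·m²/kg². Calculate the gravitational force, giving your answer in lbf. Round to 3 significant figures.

From Newton's law of gravitation: F = Gm₁m₂/r².
m₁ = 5.84×10^14 kg; m₂ = 1.61×10^5 kg; r = 655 m; G = 6.674×10^-11 N·m²/kg².
F = 14627 N
14627 N × (1 lbf / 4.448 N) = 3288 lbf

3290 lbf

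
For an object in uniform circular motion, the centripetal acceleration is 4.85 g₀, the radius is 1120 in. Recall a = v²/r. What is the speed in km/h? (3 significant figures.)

132 km/h

Solving a = v²/r for v: v = √(a·r).
a = 4.85 g₀ = 47.56 m/s²; r = 1120 in = 28.45 m.
v = 36.78 m/s
36.78 m/s × (1 km/h / 0.2778 m/s) = 132.4 km/h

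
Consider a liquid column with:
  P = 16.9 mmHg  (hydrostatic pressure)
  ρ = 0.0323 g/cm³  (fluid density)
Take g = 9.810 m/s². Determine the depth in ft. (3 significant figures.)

23.3 ft

Rearranging: h = P/(ρ·g).
P = 16.9 mmHg = 2253 Pa; ρ = 0.0323 g/cm³ = 32.30 kg/m³; g = 9.810 m/s².
h = 7.111 m
7.111 m × (1 ft / 0.3048 m) = 23.33 ft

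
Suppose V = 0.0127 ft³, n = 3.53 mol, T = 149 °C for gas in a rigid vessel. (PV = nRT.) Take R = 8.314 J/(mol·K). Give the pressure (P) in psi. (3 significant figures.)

Directly: P = nRT/V.
V = 0.0127 ft³ = 3.596×10^-4 m³; n = 3.53 mol; T = 149 °C = 422.1 K; R = 8.314 J/(mol·K).
P = 3.445×10^7 Pa  (the unit combination reduces to kg/(m·s²) = Pa)
3.445×10^7 Pa × (1 psi / 6895 Pa) = 4997 psi

5000 psi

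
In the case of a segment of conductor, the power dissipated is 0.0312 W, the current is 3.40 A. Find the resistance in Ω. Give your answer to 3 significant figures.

0.00270 Ω

Rearranging P = I²R for R: R = P/I².
P = 0.0312 W; I = 3.40 A.
R = 0.002699 Ω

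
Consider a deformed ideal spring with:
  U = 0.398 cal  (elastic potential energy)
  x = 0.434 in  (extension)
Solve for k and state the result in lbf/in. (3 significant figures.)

156 lbf/in

Solving U = ½k·x² for k: k = 2U/x².
U = 0.398 cal = 1.665 J; x = 0.434 in = 0.01102 m.
k = 27407 N/m
27407 N/m × (1 lbf/in / 175.1 N/m) = 156.5 lbf/in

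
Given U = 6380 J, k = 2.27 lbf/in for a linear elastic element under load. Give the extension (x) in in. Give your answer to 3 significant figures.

Rearranging U = ½k·x² for x: x = √(2U/k).
U = 6380 J; k = 2.27 lbf/in = 397.5 N/m.
x = 5.665 m
5.665 m × (1 in / 0.02540 m) = 223.1 in

223 in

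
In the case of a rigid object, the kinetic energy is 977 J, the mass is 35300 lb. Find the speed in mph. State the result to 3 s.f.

0.781 mph

Rearranging KE = ½mv² for v: v = √(2·KE/m).
KE = 977 J; m = 35300 lb = 16012 kg.
v = 0.3493 m/s
0.3493 m/s × (1 mph / 0.4470 m/s) = 0.7814 mph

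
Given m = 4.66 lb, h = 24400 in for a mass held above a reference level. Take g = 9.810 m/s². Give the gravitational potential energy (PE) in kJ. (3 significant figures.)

Directly: PE = mgh.
m = 4.66 lb = 2.114 kg; h = 24400 in = 619.8 m; g = 9.810 m/s².
PE = 12851 J  (the unit combination reduces to kg·m²/s² = J)
12851 J × (1 kJ / 1000 J) = 12.85 kJ

12.9 kJ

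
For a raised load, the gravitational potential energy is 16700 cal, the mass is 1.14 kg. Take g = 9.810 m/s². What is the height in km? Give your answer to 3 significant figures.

Solving PE = m·g·h for h: h = PE/(m·g).
PE = 16700 cal = 69873 J; m = 1.14 kg; g = 9.810 m/s².
h = 6248 m
6248 m × (1 km / 1000 m) = 6.248 km

6.25 km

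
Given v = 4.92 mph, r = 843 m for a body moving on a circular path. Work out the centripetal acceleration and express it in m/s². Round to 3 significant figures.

Directly: a = v²/r.
v = 4.92 mph = 2.199 m/s; r = 843 m.
a = 0.005738 m/s²

0.00574 m/s²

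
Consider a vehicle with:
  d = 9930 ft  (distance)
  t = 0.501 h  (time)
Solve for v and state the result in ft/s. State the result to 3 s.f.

5.51 ft/s

Directly: v = d/t.
d = 9930 ft = 3027 m; t = 0.501 h = 1804 s.
v = 1.678 m/s
1.678 m/s × (1 ft/s / 0.3048 m/s) = 5.506 ft/s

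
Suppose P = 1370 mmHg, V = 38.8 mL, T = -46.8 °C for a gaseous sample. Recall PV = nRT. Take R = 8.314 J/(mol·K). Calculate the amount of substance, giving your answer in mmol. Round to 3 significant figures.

From the ideal-gas law: n = PV/(RT).
P = 1370 mmHg = 1.827×10^5 Pa; V = 38.8 mL = 3.880×10^-5 m³; T = -46.8 °C = 226.3 K; R = 8.314 J/(mol·K).
n = 0.003766 mol
0.003766 mol × (1 mmol / 0.001000 mol) = 3.766 mmol

3.77 mmol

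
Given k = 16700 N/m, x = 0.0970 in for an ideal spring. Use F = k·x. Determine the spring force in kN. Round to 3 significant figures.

0.0411 kN

F is given directly by: F = kx.
k = 16700 N/m; x = 0.0970 in = 0.002464 m.
F = 41.15 N
41.15 N × (1 kN / 1000 N) = 0.04115 kN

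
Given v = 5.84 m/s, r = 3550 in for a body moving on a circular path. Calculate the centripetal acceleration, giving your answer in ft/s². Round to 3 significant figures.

1.24 ft/s²

Directly: a = v²/r.
v = 5.84 m/s; r = 3550 in = 90.17 m.
a = 0.3782 m/s²
0.3782 m/s² × (1 ft/s² / 0.3048 m/s²) = 1.241 ft/s²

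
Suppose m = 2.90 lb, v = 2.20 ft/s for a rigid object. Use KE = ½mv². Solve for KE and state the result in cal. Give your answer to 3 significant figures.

Directly: KE = ½mv².
m = 2.90 lb = 1.315 kg; v = 2.20 ft/s = 0.6706 m/s.
KE = 0.2957 J
0.2957 J × (1 cal / 4.184 J) = 0.07068 cal

0.0707 cal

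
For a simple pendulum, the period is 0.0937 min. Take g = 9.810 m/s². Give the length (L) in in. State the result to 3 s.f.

Rearranging: L = g·(T/2π)².
T = 0.0937 min = 5.622 s; g = 9.810 m/s².
L = 7.854 m
7.854 m × (1 in / 0.02540 m) = 309.2 in

309 in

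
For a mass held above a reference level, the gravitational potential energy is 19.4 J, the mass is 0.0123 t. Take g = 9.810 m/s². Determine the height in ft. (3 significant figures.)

Solving PE = m·g·h for h: h = PE/(m·g).
PE = 19.4 J; m = 0.0123 t = 12.30 kg; g = 9.810 m/s².
h = 0.1608 m
0.1608 m × (1 ft / 0.3048 m) = 0.5275 ft

0.527 ft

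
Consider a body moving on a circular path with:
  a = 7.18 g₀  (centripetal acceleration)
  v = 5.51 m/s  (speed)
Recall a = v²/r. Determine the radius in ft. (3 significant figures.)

1.41 ft

Rearranging a = v²/r for r: r = v²/a.
a = 7.18 g₀ = 70.41 m/s²; v = 5.51 m/s.
r = 0.4312 m
0.4312 m × (1 ft / 0.3048 m) = 1.415 ft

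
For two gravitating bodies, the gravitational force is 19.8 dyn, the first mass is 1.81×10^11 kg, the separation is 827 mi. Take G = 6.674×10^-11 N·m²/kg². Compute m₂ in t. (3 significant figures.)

Solving F = G·m₁·m₂/r² for m₂: m₂ = F·r²/(G·m₁).
F = 19.8 dyn = 1.980×10^-4 N; m₁ = 1.81×10^11 kg; r = 827 mi = 1.331×10^6 m; G = 6.674×10^-11 N·m²/kg².
m₂ = 2.903×10^7 kg
2.903×10^7 kg × (1 t / 1000 kg) = 29034 t

29000 t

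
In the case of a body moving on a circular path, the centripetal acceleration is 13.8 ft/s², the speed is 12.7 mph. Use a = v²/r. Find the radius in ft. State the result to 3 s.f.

25.1 ft

Solving a = v²/r for r: r = v²/a.
a = 13.8 ft/s² = 4.206 m/s²; v = 12.7 mph = 5.677 m/s.
r = 7.663 m
7.663 m × (1 ft / 0.3048 m) = 25.14 ft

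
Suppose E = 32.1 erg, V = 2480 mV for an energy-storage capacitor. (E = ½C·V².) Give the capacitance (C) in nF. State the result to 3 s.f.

1040 nF

Rearranging E = ½C·V² for C: C = 2E/V².
E = 32.1 erg = 3.210×10^-6 J; V = 2480 mV = 2.480 V.
C = 1.044×10^-6 F
1.044×10^-6 F × (1 nF / 1.000×10^-9 F) = 1044 nF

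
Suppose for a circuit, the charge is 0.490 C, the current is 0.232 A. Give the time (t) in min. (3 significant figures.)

Rearranging q = I·t for t: t = q/I.
q = 0.490 C; I = 0.232 A.
t = 2.112 s
2.112 s × (1 min / 60.00 s) = 0.03520 min

0.0352 min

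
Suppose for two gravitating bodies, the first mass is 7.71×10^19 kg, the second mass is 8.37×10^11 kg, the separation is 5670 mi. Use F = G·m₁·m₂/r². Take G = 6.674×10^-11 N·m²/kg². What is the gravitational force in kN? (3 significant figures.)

51700 kN

Directly: F = Gm₁m₂/r².
m₁ = 7.71×10^19 kg; m₂ = 8.37×10^11 kg; r = 5670 mi = 9.125×10^6 m; G = 6.674×10^-11 N·m²/kg².
F = 5.173×10^7 N  (the unit combination reduces to kg·m/s² = N)
5.173×10^7 N × (1 kN / 1000 N) = 51725 kN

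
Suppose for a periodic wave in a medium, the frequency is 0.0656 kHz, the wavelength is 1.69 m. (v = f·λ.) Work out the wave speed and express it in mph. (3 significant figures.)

248 mph

v is given directly by: v = fλ.
f = 0.0656 kHz = 65.60 Hz; λ = 1.69 m.
v = 110.9 m/s
110.9 m/s × (1 mph / 0.4470 m/s) = 248.0 mph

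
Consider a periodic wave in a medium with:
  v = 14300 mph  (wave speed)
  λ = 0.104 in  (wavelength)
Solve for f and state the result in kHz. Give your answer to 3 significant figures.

Rearranging v = f·λ for f: f = v/λ.
v = 14300 mph = 6393 m/s; λ = 0.104 in = 0.002642 m.
f = 2.420×10^6 Hz
2.420×10^6 Hz × (1 kHz / 1000 Hz) = 2420 kHz

2420 kHz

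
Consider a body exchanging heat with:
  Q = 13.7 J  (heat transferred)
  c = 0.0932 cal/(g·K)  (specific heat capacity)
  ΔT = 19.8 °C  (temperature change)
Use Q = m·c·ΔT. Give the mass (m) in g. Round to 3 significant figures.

1.77 g

Rearranging Q = m·c·ΔT for m: m = Q/(c·ΔT).
Q = 13.7 J; c = 0.0932 cal/(g·K) = 389.9 J/(kg·K); ΔT = 19.8 °C = 19.80 K.
m = 0.001774 kg
0.001774 kg × (1 g / 0.001000 kg) = 1.774 g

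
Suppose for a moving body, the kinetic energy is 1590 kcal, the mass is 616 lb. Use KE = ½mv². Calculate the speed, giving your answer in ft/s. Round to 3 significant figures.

Rearranging: v = √(2·KE/m).
KE = 1590 kcal = 6.653×10^6 J; m = 616 lb = 279.4 kg.
v = 218.2 m/s
218.2 m/s × (1 ft/s / 0.3048 m/s) = 715.9 ft/s

716 ft/s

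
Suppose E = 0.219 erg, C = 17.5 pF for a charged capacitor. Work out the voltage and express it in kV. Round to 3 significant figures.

0.0500 kV

Solving E = ½C·V² for V: V = √(2E/C).
E = 0.219 erg = 2.190×10^-8 J; C = 17.5 pF = 1.750×10^-11 F.
V = 50.03 V
50.03 V × (1 kV / 1000 V) = 0.05003 kV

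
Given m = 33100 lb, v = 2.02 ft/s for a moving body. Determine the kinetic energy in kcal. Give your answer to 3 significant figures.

KE is given directly by: KE = ½mv².
m = 33100 lb = 15014 kg; v = 2.02 ft/s = 0.6157 m/s.
KE = 2846 J
2846 J × (1 kcal / 4184 J) = 0.6802 kcal

0.680 kcal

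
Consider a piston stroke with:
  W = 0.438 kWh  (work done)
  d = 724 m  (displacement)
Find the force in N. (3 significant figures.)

2180 N

Rearranging W = F·d for F: F = W/d.
W = 0.438 kWh = 1.577×10^6 J; d = 724 m.
F = 2178 N  (the unit combination reduces to kg·m/s² = N)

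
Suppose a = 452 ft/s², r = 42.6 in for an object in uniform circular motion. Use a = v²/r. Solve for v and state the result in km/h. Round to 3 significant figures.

44.0 km/h

Rearranging: v = √(a·r).
a = 452 ft/s² = 137.8 m/s²; r = 42.6 in = 1.082 m.
v = 12.21 m/s
12.21 m/s × (1 km/h / 0.2778 m/s) = 43.95 km/h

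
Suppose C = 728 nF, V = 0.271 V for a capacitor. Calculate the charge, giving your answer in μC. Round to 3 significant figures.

Rearranging C = Q/V for Q: Q = CV.
C = 728 nF = 7.280×10^-7 F; V = 0.271 V.
Q = 1.973×10^-7 C  (the unit combination reduces to A·s = C)
1.973×10^-7 C × (1 μC / 1.000×10^-6 C) = 0.1973 μC

0.197 μC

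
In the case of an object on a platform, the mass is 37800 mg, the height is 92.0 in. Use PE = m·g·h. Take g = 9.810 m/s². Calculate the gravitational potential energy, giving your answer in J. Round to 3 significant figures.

0.867 J

Directly: PE = mgh.
m = 37800 mg = 0.03780 kg; h = 92.0 in = 2.337 m; g = 9.810 m/s².
PE = 0.8665 J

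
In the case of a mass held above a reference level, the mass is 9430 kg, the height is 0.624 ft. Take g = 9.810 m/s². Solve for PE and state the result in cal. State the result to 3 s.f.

4210 cal

PE is given directly by: PE = mgh.
m = 9430 kg; h = 0.624 ft = 0.1902 m; g = 9.810 m/s².
PE = 17595 J
17595 J × (1 cal / 4.184 J) = 4205 cal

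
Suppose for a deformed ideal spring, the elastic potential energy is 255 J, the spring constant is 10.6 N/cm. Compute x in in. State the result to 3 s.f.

Rearranging: x = √(2U/k).
U = 255 J; k = 10.6 N/cm = 1060 N/m.
x = 0.6936 m
0.6936 m × (1 in / 0.02540 m) = 27.31 in

27.3 in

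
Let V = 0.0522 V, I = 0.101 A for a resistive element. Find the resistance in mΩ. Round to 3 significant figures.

517 mΩ

Solving V = I·R for R: R = V/I.
V = 0.0522 V; I = 0.101 A.
R = 0.5168 Ω
0.5168 Ω × (1 mΩ / 0.001000 Ω) = 516.8 mΩ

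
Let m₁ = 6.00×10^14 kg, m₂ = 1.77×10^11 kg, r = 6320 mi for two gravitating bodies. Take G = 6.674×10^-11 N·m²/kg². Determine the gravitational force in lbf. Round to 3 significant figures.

15.4 lbf

Directly: F = Gm₁m₂/r².
m₁ = 6.00×10^14 kg; m₂ = 1.77×10^11 kg; r = 6320 mi = 1.017×10^7 m; G = 6.674×10^-11 N·m²/kg².
F = 68.51 N
68.51 N × (1 lbf / 4.448 N) = 15.40 lbf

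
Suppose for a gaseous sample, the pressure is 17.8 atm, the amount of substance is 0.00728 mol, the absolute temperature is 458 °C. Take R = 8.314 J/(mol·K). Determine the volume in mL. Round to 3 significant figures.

Rearranging: V = nRT/P.
P = 17.8 atm = 1.804×10^6 Pa; n = 0.00728 mol; T = 458 °C = 731.1 K; R = 8.314 J/(mol·K).
V = 2.454×10^-5 m³
2.454×10^-5 m³ × (1 mL / 1.000×10^-6 m³) = 24.54 mL

24.5 mL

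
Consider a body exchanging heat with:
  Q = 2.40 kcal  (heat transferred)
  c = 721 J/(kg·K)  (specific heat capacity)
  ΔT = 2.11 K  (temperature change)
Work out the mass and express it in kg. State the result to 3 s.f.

Rearranging Q = m·c·ΔT for m: m = Q/(c·ΔT).
Q = 2.40 kcal = 10042 J; c = 721 J/(kg·K); ΔT = 2.11 K.
m = 6.601 kg

6.60 kg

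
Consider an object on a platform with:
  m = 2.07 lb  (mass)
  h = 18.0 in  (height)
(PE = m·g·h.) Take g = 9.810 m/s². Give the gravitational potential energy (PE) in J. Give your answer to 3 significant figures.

4.21 J

Directly: PE = mgh.
m = 2.07 lb = 0.9389 kg; h = 18.0 in = 0.4572 m; g = 9.810 m/s².
PE = 4.211 J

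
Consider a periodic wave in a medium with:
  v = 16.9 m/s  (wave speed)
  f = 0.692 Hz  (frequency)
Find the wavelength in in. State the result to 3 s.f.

Rearranging v = f·λ for λ: λ = v/f.
v = 16.9 m/s; f = 0.692 Hz.
λ = 24.42 m
24.42 m × (1 in / 0.02540 m) = 961.5 in

961 in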